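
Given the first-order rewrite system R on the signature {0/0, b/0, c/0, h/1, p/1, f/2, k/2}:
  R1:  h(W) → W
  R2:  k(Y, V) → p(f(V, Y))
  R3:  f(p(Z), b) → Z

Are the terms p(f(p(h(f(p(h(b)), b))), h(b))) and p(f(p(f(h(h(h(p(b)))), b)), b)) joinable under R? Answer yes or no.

yes — NF(t₁) = p(b), NF(t₂) = p(b)

Reduce t₁ = p(f(p(h(f(p(h(b)), b))), h(b))):
1. p(f(p(h(f(p(h(b)), b))), h(b)))  →  p(f(p(f(p(h(b)), b)), h(b)))   [R1 at 1.1.1]
2. p(f(p(f(p(h(b)), b)), h(b)))  →  p(f(p(h(b)), h(b)))   [R3 at 1.1.1]
3. p(f(p(h(b)), h(b)))  →  p(f(p(b), h(b)))   [R1 at 1.1.1]
4. p(f(p(b), h(b)))  →  p(f(p(b), b))   [R1 at 1.2]
5. p(f(p(b), b))  →  p(b)   [R3 at 1]

Reduce t₂ = p(f(p(f(h(h(h(p(b)))), b)), b)):
1. p(f(p(f(h(h(h(p(b)))), b)), b))  →  p(f(h(h(h(p(b)))), b))   [R3 at 1]
2. p(f(h(h(h(p(b)))), b))  →  p(f(h(h(p(b))), b))   [R1 at 1.1]
3. p(f(h(h(p(b))), b))  →  p(f(h(p(b)), b))   [R1 at 1.1]
4. p(f(h(p(b)), b))  →  p(f(p(b), b))   [R1 at 1.1]
5. p(f(p(b), b))  →  p(b)   [R3 at 1]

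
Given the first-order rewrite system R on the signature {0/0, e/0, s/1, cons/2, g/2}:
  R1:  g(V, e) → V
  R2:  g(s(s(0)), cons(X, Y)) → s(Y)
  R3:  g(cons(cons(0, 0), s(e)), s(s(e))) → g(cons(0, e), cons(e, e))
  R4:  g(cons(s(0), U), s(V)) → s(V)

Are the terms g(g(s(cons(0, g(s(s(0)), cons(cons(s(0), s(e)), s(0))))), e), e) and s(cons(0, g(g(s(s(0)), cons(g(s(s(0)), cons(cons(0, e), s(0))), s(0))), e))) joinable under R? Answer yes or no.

yes — NF(t₁) = s(cons(0, s(s(0)))), NF(t₂) = s(cons(0, s(s(0))))

Reduce t₁ = g(g(s(cons(0, g(s(s(0)), cons(cons(s(0), s(e)), s(0))))), e), e):
1. g(g(s(cons(0, g(s(s(0)), cons(cons(s(0), s(e)), s(0))))), e), e)  →  g(s(cons(0, g(s(s(0)), cons(cons(s(0), s(e)), s(0))))), e)   [R1 at ε]
2. g(s(cons(0, g(s(s(0)), cons(cons(s(0), s(e)), s(0))))), e)  →  s(cons(0, g(s(s(0)), cons(cons(s(0), s(e)), s(0)))))   [R1 at ε]
3. s(cons(0, g(s(s(0)), cons(cons(s(0), s(e)), s(0)))))  →  s(cons(0, s(s(0))))   [R2 at 1.2]

Reduce t₂ = s(cons(0, g(g(s(s(0)), cons(g(s(s(0)), cons(cons(0, e), s(0))), s(0))), e))):
1. s(cons(0, g(g(s(s(0)), cons(g(s(s(0)), cons(cons(0, e), s(0))), s(0))), e)))  →  s(cons(0, g(s(s(0)), cons(g(s(s(0)), cons(cons(0, e), s(0))), s(0)))))   [R1 at 1.2]
2. s(cons(0, g(s(s(0)), cons(g(s(s(0)), cons(cons(0, e), s(0))), s(0)))))  →  s(cons(0, s(s(0))))   [R2 at 1.2]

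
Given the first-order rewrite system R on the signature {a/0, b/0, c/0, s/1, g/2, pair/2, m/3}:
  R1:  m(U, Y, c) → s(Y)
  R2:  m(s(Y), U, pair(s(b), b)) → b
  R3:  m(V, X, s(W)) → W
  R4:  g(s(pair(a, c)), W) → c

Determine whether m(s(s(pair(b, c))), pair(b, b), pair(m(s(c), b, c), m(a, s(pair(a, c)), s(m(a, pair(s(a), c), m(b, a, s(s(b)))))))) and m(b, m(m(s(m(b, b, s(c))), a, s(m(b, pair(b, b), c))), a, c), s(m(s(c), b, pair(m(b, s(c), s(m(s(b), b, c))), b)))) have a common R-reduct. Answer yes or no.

Reduce t₁ = m(s(s(pair(b, c))), pair(b, b), pair(m(s(c), b, c), m(a, s(pair(a, c)), s(m(a, pair(s(a), c), m(b, a, s(s(b)))))))):
1. m(s(s(pair(b, c))), pair(b, b), pair(m(s(c), b, c), m(a, s(pair(a, c)), s(m(a, pair(s(a), c), m(b, a, s(s(b))))))))  →  m(s(s(pair(b, c))), pair(b, b), pair(s(b), m(a, s(pair(a, c)), s(m(a, pair(s(a), c), m(b, a, s(s(b))))))))   [R1 at 3.1]
2. m(s(s(pair(b, c))), pair(b, b), pair(s(b), m(a, s(pair(a, c)), s(m(a, pair(s(a), c), m(b, a, s(s(b))))))))  →  m(s(s(pair(b, c))), pair(b, b), pair(s(b), m(a, pair(s(a), c), m(b, a, s(s(b))))))   [R3 at 3.2]
3. m(s(s(pair(b, c))), pair(b, b), pair(s(b), m(a, pair(s(a), c), m(b, a, s(s(b))))))  →  m(s(s(pair(b, c))), pair(b, b), pair(s(b), m(a, pair(s(a), c), s(b))))   [R3 at 3.2.3]
4. m(s(s(pair(b, c))), pair(b, b), pair(s(b), m(a, pair(s(a), c), s(b))))  →  m(s(s(pair(b, c))), pair(b, b), pair(s(b), b))   [R3 at 3.2]
5. m(s(s(pair(b, c))), pair(b, b), pair(s(b), b))  →  b   [R2 at ε]

Reduce t₂ = m(b, m(m(s(m(b, b, s(c))), a, s(m(b, pair(b, b), c))), a, c), s(m(s(c), b, pair(m(b, s(c), s(m(s(b), b, c))), b)))):
1. m(b, m(m(s(m(b, b, s(c))), a, s(m(b, pair(b, b), c))), a, c), s(m(s(c), b, pair(m(b, s(c), s(m(s(b), b, c))), b))))  →  m(s(c), b, pair(m(b, s(c), s(m(s(b), b, c))), b))   [R3 at ε]
2. m(s(c), b, pair(m(b, s(c), s(m(s(b), b, c))), b))  →  m(s(c), b, pair(m(s(b), b, c), b))   [R3 at 3.1]
3. m(s(c), b, pair(m(s(b), b, c), b))  →  m(s(c), b, pair(s(b), b))   [R1 at 3.1]
4. m(s(c), b, pair(s(b), b))  →  b   [R2 at ε]

yes — NF(t₁) = b, NF(t₂) = b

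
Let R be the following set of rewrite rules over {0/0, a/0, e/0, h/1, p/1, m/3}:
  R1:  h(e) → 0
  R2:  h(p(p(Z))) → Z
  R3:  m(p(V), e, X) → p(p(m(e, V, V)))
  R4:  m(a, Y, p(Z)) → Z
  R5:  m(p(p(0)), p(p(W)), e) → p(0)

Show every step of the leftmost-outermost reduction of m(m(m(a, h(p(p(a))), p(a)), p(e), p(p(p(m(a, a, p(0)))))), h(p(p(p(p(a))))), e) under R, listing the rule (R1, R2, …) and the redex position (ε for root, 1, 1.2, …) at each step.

p(0)

1. m(m(m(a, h(p(p(a))), p(a)), p(e), p(p(p(m(a, a, p(0)))))), h(p(p(p(p(a))))), e)  →  m(m(a, p(e), p(p(p(m(a, a, p(0)))))), h(p(p(p(p(a))))), e)   [R4 at 1.1]
2. m(m(a, p(e), p(p(p(m(a, a, p(0)))))), h(p(p(p(p(a))))), e)  →  m(p(p(m(a, a, p(0)))), h(p(p(p(p(a))))), e)   [R4 at 1]
3. m(p(p(m(a, a, p(0)))), h(p(p(p(p(a))))), e)  →  m(p(p(0)), h(p(p(p(p(a))))), e)   [R4 at 1.1.1]
4. m(p(p(0)), h(p(p(p(p(a))))), e)  →  m(p(p(0)), p(p(a)), e)   [R2 at 2]
5. m(p(p(0)), p(p(a)), e)  →  p(0)   [R5 at ε]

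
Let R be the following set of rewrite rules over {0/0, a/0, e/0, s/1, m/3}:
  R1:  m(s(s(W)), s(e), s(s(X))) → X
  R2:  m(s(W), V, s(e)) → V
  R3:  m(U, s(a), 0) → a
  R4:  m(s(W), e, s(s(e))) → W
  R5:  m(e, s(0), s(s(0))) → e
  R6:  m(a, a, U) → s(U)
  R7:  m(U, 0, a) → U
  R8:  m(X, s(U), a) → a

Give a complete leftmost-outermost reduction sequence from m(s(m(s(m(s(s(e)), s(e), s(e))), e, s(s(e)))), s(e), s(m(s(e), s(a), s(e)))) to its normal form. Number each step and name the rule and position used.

a

1. m(s(m(s(m(s(s(e)), s(e), s(e))), e, s(s(e)))), s(e), s(m(s(e), s(a), s(e))))  →  m(s(m(s(s(e)), s(e), s(e))), s(e), s(m(s(e), s(a), s(e))))   [R4 at 1.1]
2. m(s(m(s(s(e)), s(e), s(e))), s(e), s(m(s(e), s(a), s(e))))  →  m(s(s(e)), s(e), s(m(s(e), s(a), s(e))))   [R2 at 1.1]
3. m(s(s(e)), s(e), s(m(s(e), s(a), s(e))))  →  m(s(s(e)), s(e), s(s(a)))   [R2 at 3.1]
4. m(s(s(e)), s(e), s(s(a)))  →  a   [R1 at ε]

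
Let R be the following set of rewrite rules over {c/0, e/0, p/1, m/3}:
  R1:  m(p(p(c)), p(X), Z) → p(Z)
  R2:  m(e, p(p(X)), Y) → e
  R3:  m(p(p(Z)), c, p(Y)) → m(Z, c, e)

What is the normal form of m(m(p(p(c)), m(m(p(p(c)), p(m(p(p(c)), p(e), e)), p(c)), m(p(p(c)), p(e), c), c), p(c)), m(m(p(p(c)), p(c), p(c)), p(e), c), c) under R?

1. m(m(p(p(c)), m(m(p(p(c)), p(m(p(p(c)), p(e), e)), p(c)), m(p(p(c)), p(e), c), c), p(c)), m(m(p(p(c)), p(c), p(c)), p(e), c), c)  →  m(m(p(p(c)), m(p(p(c)), m(p(p(c)), p(e), c), c), p(c)), m(m(p(p(c)), p(c), p(c)), p(e), c), c)   [R1 at 1.2.1]
2. m(m(p(p(c)), m(p(p(c)), m(p(p(c)), p(e), c), c), p(c)), m(m(p(p(c)), p(c), p(c)), p(e), c), c)  →  m(m(p(p(c)), m(p(p(c)), p(c), c), p(c)), m(m(p(p(c)), p(c), p(c)), p(e), c), c)   [R1 at 1.2.2]
3. m(m(p(p(c)), m(p(p(c)), p(c), c), p(c)), m(m(p(p(c)), p(c), p(c)), p(e), c), c)  →  m(m(p(p(c)), p(c), p(c)), m(m(p(p(c)), p(c), p(c)), p(e), c), c)   [R1 at 1.2]
4. m(m(p(p(c)), p(c), p(c)), m(m(p(p(c)), p(c), p(c)), p(e), c), c)  →  m(p(p(c)), m(m(p(p(c)), p(c), p(c)), p(e), c), c)   [R1 at 1]
5. m(p(p(c)), m(m(p(p(c)), p(c), p(c)), p(e), c), c)  →  m(p(p(c)), m(p(p(c)), p(e), c), c)   [R1 at 2.1]
6. m(p(p(c)), m(p(p(c)), p(e), c), c)  →  m(p(p(c)), p(c), c)   [R1 at 2]
7. m(p(p(c)), p(c), c)  →  p(c)   [R1 at ε]

p(c)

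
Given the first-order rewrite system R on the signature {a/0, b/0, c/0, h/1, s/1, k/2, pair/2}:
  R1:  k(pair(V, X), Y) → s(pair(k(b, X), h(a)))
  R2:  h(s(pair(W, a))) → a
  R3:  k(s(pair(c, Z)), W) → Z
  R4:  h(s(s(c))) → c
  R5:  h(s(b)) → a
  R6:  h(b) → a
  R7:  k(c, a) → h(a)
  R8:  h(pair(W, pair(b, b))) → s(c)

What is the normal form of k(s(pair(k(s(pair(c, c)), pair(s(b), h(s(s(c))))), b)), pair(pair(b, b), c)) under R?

1. k(s(pair(k(s(pair(c, c)), pair(s(b), h(s(s(c))))), b)), pair(pair(b, b), c))  →  k(s(pair(c, b)), pair(pair(b, b), c))   [R3 at 1.1.1]
2. k(s(pair(c, b)), pair(pair(b, b), c))  →  b   [R3 at ε]

b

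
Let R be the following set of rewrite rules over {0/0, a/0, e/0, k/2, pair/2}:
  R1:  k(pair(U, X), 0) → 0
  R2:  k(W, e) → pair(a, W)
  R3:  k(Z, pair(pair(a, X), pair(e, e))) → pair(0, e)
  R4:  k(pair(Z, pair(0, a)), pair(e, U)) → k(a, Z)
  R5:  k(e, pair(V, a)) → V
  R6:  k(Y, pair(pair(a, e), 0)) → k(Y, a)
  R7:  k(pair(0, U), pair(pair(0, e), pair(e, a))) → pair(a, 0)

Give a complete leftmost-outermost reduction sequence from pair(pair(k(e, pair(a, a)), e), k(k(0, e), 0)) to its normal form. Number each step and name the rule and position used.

pair(pair(a, e), 0)

1. pair(pair(k(e, pair(a, a)), e), k(k(0, e), 0))  →  pair(pair(a, e), k(k(0, e), 0))   [R5 at 1.1]
2. pair(pair(a, e), k(k(0, e), 0))  →  pair(pair(a, e), k(pair(a, 0), 0))   [R2 at 2.1]
3. pair(pair(a, e), k(pair(a, 0), 0))  →  pair(pair(a, e), 0)   [R1 at 2]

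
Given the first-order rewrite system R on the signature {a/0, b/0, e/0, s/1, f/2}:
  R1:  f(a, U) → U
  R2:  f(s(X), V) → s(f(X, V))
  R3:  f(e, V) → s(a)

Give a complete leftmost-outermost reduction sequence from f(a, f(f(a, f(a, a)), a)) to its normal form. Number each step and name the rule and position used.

1. f(a, f(f(a, f(a, a)), a))  →  f(f(a, f(a, a)), a)   [R1 at ε]
2. f(f(a, f(a, a)), a)  →  f(f(a, a), a)   [R1 at 1]
3. f(f(a, a), a)  →  f(a, a)   [R1 at 1]
4. f(a, a)  →  a   [R1 at ε]

a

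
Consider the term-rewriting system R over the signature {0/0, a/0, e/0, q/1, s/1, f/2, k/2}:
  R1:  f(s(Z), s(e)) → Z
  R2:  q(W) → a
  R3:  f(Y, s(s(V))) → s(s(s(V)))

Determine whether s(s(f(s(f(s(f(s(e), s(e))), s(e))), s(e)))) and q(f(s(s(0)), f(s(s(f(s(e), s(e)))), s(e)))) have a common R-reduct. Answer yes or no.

Reduce t₁ = s(s(f(s(f(s(f(s(e), s(e))), s(e))), s(e)))):
1. s(s(f(s(f(s(f(s(e), s(e))), s(e))), s(e))))  →  s(s(f(s(f(s(e), s(e))), s(e))))   [R1 at 1.1]
2. s(s(f(s(f(s(e), s(e))), s(e))))  →  s(s(f(s(e), s(e))))   [R1 at 1.1]
3. s(s(f(s(e), s(e))))  →  s(s(e))   [R1 at 1.1]

Reduce t₂ = q(f(s(s(0)), f(s(s(f(s(e), s(e)))), s(e)))):
1. q(f(s(s(0)), f(s(s(f(s(e), s(e)))), s(e))))  →  a   [R2 at ε]

no — NF(t₁) = s(s(e)), NF(t₂) = a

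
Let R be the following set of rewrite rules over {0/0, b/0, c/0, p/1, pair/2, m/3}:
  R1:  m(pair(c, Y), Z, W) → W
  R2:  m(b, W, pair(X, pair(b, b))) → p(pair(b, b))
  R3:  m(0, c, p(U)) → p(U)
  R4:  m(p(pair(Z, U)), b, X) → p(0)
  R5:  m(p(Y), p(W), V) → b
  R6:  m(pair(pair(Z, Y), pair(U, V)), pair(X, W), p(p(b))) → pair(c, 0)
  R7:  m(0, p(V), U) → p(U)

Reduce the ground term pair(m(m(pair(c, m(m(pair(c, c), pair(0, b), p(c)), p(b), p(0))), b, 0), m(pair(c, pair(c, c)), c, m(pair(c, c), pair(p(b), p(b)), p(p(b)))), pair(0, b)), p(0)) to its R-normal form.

1. pair(m(m(pair(c, m(m(pair(c, c), pair(0, b), p(c)), p(b), p(0))), b, 0), m(pair(c, pair(c, c)), c, m(pair(c, c), pair(p(b), p(b)), p(p(b)))), pair(0, b)), p(0))  →  pair(m(0, m(pair(c, pair(c, c)), c, m(pair(c, c), pair(p(b), p(b)), p(p(b)))), pair(0, b)), p(0))   [R1 at 1.1]
2. pair(m(0, m(pair(c, pair(c, c)), c, m(pair(c, c), pair(p(b), p(b)), p(p(b)))), pair(0, b)), p(0))  →  pair(m(0, m(pair(c, c), pair(p(b), p(b)), p(p(b))), pair(0, b)), p(0))   [R1 at 1.2]
3. pair(m(0, m(pair(c, c), pair(p(b), p(b)), p(p(b))), pair(0, b)), p(0))  →  pair(m(0, p(p(b)), pair(0, b)), p(0))   [R1 at 1.2]
4. pair(m(0, p(p(b)), pair(0, b)), p(0))  →  pair(p(pair(0, b)), p(0))   [R7 at 1]

pair(p(pair(0, b)), p(0))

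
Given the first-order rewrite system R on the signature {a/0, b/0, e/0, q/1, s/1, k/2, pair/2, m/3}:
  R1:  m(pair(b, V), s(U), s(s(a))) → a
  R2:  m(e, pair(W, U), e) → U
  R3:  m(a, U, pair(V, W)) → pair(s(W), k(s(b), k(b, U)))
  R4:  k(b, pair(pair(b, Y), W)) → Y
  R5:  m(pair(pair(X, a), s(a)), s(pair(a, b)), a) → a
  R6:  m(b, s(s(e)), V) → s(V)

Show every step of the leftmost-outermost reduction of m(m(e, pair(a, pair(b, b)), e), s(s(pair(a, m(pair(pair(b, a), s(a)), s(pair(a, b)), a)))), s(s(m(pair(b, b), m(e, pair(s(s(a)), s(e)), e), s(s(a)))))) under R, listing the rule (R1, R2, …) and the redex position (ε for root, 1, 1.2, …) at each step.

1. m(m(e, pair(a, pair(b, b)), e), s(s(pair(a, m(pair(pair(b, a), s(a)), s(pair(a, b)), a)))), s(s(m(pair(b, b), m(e, pair(s(s(a)), s(e)), e), s(s(a))))))  →  m(pair(b, b), s(s(pair(a, m(pair(pair(b, a), s(a)), s(pair(a, b)), a)))), s(s(m(pair(b, b), m(e, pair(s(s(a)), s(e)), e), s(s(a))))))   [R2 at 1]
2. m(pair(b, b), s(s(pair(a, m(pair(pair(b, a), s(a)), s(pair(a, b)), a)))), s(s(m(pair(b, b), m(e, pair(s(s(a)), s(e)), e), s(s(a))))))  →  m(pair(b, b), s(s(pair(a, a))), s(s(m(pair(b, b), m(e, pair(s(s(a)), s(e)), e), s(s(a))))))   [R5 at 2.1.1.2]
3. m(pair(b, b), s(s(pair(a, a))), s(s(m(pair(b, b), m(e, pair(s(s(a)), s(e)), e), s(s(a))))))  →  m(pair(b, b), s(s(pair(a, a))), s(s(m(pair(b, b), s(e), s(s(a))))))   [R2 at 3.1.1.2]
4. m(pair(b, b), s(s(pair(a, a))), s(s(m(pair(b, b), s(e), s(s(a))))))  →  m(pair(b, b), s(s(pair(a, a))), s(s(a)))   [R1 at 3.1.1]
5. m(pair(b, b), s(s(pair(a, a))), s(s(a)))  →  a   [R1 at ε]

a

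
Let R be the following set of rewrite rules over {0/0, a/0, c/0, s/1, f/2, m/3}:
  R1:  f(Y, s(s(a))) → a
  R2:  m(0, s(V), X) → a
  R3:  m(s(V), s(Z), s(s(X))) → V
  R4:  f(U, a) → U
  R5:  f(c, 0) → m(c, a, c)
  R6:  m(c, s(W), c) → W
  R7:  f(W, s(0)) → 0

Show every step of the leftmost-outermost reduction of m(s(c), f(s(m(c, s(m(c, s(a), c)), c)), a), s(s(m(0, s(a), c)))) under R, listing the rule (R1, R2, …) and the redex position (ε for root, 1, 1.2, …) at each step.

1. m(s(c), f(s(m(c, s(m(c, s(a), c)), c)), a), s(s(m(0, s(a), c))))  →  m(s(c), s(m(c, s(m(c, s(a), c)), c)), s(s(m(0, s(a), c))))   [R4 at 2]
2. m(s(c), s(m(c, s(m(c, s(a), c)), c)), s(s(m(0, s(a), c))))  →  c   [R3 at ε]

c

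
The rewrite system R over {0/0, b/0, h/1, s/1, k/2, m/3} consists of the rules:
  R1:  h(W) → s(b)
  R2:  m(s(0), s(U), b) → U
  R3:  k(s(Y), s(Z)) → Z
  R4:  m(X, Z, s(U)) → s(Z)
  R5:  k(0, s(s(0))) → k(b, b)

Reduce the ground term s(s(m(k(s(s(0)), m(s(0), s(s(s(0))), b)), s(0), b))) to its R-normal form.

1. s(s(m(k(s(s(0)), m(s(0), s(s(s(0))), b)), s(0), b)))  →  s(s(m(k(s(s(0)), s(s(0))), s(0), b)))   [R2 at 1.1.1.2]
2. s(s(m(k(s(s(0)), s(s(0))), s(0), b)))  →  s(s(m(s(0), s(0), b)))   [R3 at 1.1.1]
3. s(s(m(s(0), s(0), b)))  →  s(s(0))   [R2 at 1.1]

s(s(0))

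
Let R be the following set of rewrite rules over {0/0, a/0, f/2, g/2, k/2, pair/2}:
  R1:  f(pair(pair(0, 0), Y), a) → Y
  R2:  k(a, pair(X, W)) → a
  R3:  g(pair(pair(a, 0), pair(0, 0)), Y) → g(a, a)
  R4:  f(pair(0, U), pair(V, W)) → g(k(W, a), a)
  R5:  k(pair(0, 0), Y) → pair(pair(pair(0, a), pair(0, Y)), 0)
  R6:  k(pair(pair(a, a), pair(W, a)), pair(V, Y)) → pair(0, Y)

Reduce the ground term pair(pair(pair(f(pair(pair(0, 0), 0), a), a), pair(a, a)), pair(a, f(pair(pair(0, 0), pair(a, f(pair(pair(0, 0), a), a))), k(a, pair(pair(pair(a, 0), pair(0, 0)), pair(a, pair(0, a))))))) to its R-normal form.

pair(pair(pair(0, a), pair(a, a)), pair(a, pair(a, a)))

1. pair(pair(pair(f(pair(pair(0, 0), 0), a), a), pair(a, a)), pair(a, f(pair(pair(0, 0), pair(a, f(pair(pair(0, 0), a), a))), k(a, pair(pair(pair(a, 0), pair(0, 0)), pair(a, pair(0, a)))))))  →  pair(pair(pair(0, a), pair(a, a)), pair(a, f(pair(pair(0, 0), pair(a, f(pair(pair(0, 0), a), a))), k(a, pair(pair(pair(a, 0), pair(0, 0)), pair(a, pair(0, a)))))))   [R1 at 1.1.1]
2. pair(pair(pair(0, a), pair(a, a)), pair(a, f(pair(pair(0, 0), pair(a, f(pair(pair(0, 0), a), a))), k(a, pair(pair(pair(a, 0), pair(0, 0)), pair(a, pair(0, a)))))))  →  pair(pair(pair(0, a), pair(a, a)), pair(a, f(pair(pair(0, 0), pair(a, a)), k(a, pair(pair(pair(a, 0), pair(0, 0)), pair(a, pair(0, a)))))))   [R1 at 2.2.1.2.2]
3. pair(pair(pair(0, a), pair(a, a)), pair(a, f(pair(pair(0, 0), pair(a, a)), k(a, pair(pair(pair(a, 0), pair(0, 0)), pair(a, pair(0, a)))))))  →  pair(pair(pair(0, a), pair(a, a)), pair(a, f(pair(pair(0, 0), pair(a, a)), a)))   [R2 at 2.2.2]
4. pair(pair(pair(0, a), pair(a, a)), pair(a, f(pair(pair(0, 0), pair(a, a)), a)))  →  pair(pair(pair(0, a), pair(a, a)), pair(a, pair(a, a)))   [R1 at 2.2]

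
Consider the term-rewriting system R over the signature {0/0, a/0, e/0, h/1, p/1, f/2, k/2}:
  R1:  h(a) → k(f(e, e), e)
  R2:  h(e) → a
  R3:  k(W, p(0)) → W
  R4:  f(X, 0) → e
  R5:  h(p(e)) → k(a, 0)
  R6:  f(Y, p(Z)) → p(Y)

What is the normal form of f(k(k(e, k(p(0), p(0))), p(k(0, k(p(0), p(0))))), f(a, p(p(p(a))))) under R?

1. f(k(k(e, k(p(0), p(0))), p(k(0, k(p(0), p(0))))), f(a, p(p(p(a)))))  →  f(k(k(e, p(0)), p(k(0, k(p(0), p(0))))), f(a, p(p(p(a)))))   [R3 at 1.1.2]
2. f(k(k(e, p(0)), p(k(0, k(p(0), p(0))))), f(a, p(p(p(a)))))  →  f(k(e, p(k(0, k(p(0), p(0))))), f(a, p(p(p(a)))))   [R3 at 1.1]
3. f(k(e, p(k(0, k(p(0), p(0))))), f(a, p(p(p(a)))))  →  f(k(e, p(k(0, p(0)))), f(a, p(p(p(a)))))   [R3 at 1.2.1.2]
4. f(k(e, p(k(0, p(0)))), f(a, p(p(p(a)))))  →  f(k(e, p(0)), f(a, p(p(p(a)))))   [R3 at 1.2.1]
5. f(k(e, p(0)), f(a, p(p(p(a)))))  →  f(e, f(a, p(p(p(a)))))   [R3 at 1]
6. f(e, f(a, p(p(p(a)))))  →  f(e, p(a))   [R6 at 2]
7. f(e, p(a))  →  p(e)   [R6 at ε]

p(e)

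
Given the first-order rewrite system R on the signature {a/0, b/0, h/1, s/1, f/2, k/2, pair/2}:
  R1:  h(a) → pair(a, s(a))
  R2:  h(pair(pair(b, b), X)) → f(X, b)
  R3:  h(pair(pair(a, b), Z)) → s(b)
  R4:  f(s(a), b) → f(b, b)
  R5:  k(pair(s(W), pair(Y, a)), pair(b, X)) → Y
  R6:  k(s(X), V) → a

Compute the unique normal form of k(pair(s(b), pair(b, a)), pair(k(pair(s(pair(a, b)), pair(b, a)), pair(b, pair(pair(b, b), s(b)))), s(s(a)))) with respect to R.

1. k(pair(s(b), pair(b, a)), pair(k(pair(s(pair(a, b)), pair(b, a)), pair(b, pair(pair(b, b), s(b)))), s(s(a))))  →  k(pair(s(b), pair(b, a)), pair(b, s(s(a))))   [R5 at 2.1]
2. k(pair(s(b), pair(b, a)), pair(b, s(s(a))))  →  b   [R5 at ε]

b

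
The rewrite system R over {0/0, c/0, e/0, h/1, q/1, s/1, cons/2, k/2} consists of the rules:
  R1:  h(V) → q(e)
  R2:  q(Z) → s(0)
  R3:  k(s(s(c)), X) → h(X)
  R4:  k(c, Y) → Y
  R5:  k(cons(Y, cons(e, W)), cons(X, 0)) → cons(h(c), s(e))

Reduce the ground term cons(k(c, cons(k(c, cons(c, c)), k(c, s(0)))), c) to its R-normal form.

1. cons(k(c, cons(k(c, cons(c, c)), k(c, s(0)))), c)  →  cons(cons(k(c, cons(c, c)), k(c, s(0))), c)   [R4 at 1]
2. cons(cons(k(c, cons(c, c)), k(c, s(0))), c)  →  cons(cons(cons(c, c), k(c, s(0))), c)   [R4 at 1.1]
3. cons(cons(cons(c, c), k(c, s(0))), c)  →  cons(cons(cons(c, c), s(0)), c)   [R4 at 1.2]

cons(cons(cons(c, c), s(0)), c)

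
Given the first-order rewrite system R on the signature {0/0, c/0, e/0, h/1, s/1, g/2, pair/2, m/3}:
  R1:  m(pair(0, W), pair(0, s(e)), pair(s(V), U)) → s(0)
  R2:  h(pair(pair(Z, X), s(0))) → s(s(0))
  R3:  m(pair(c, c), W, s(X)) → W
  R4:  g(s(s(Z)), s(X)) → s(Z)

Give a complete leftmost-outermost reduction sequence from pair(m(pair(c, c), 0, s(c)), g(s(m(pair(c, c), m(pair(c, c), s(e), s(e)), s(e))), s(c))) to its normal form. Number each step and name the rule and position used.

pair(0, s(e))

1. pair(m(pair(c, c), 0, s(c)), g(s(m(pair(c, c), m(pair(c, c), s(e), s(e)), s(e))), s(c)))  →  pair(0, g(s(m(pair(c, c), m(pair(c, c), s(e), s(e)), s(e))), s(c)))   [R3 at 1]
2. pair(0, g(s(m(pair(c, c), m(pair(c, c), s(e), s(e)), s(e))), s(c)))  →  pair(0, g(s(m(pair(c, c), s(e), s(e))), s(c)))   [R3 at 2.1.1]
3. pair(0, g(s(m(pair(c, c), s(e), s(e))), s(c)))  →  pair(0, g(s(s(e)), s(c)))   [R3 at 2.1.1]
4. pair(0, g(s(s(e)), s(c)))  →  pair(0, s(e))   [R4 at 2]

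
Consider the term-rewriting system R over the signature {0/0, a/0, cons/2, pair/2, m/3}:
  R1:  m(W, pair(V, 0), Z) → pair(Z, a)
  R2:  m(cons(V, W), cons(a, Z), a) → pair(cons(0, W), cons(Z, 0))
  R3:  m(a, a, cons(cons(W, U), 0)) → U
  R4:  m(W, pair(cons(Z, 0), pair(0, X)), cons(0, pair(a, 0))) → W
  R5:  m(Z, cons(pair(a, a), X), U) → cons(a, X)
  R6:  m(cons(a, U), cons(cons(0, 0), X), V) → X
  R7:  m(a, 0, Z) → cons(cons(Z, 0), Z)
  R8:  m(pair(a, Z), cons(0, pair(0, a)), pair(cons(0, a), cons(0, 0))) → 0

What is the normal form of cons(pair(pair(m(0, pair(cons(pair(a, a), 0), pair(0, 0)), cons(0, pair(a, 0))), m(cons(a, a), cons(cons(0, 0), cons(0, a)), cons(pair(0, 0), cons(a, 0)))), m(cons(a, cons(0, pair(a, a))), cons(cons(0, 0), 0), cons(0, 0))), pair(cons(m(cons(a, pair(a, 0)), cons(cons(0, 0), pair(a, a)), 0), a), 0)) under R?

cons(pair(pair(0, cons(0, a)), 0), pair(cons(pair(a, a), a), 0))

1. cons(pair(pair(m(0, pair(cons(pair(a, a), 0), pair(0, 0)), cons(0, pair(a, 0))), m(cons(a, a), cons(cons(0, 0), cons(0, a)), cons(pair(0, 0), cons(a, 0)))), m(cons(a, cons(0, pair(a, a))), cons(cons(0, 0), 0), cons(0, 0))), pair(cons(m(cons(a, pair(a, 0)), cons(cons(0, 0), pair(a, a)), 0), a), 0))  →  cons(pair(pair(0, m(cons(a, a), cons(cons(0, 0), cons(0, a)), cons(pair(0, 0), cons(a, 0)))), m(cons(a, cons(0, pair(a, a))), cons(cons(0, 0), 0), cons(0, 0))), pair(cons(m(cons(a, pair(a, 0)), cons(cons(0, 0), pair(a, a)), 0), a), 0))   [R4 at 1.1.1]
2. cons(pair(pair(0, m(cons(a, a), cons(cons(0, 0), cons(0, a)), cons(pair(0, 0), cons(a, 0)))), m(cons(a, cons(0, pair(a, a))), cons(cons(0, 0), 0), cons(0, 0))), pair(cons(m(cons(a, pair(a, 0)), cons(cons(0, 0), pair(a, a)), 0), a), 0))  →  cons(pair(pair(0, cons(0, a)), m(cons(a, cons(0, pair(a, a))), cons(cons(0, 0), 0), cons(0, 0))), pair(cons(m(cons(a, pair(a, 0)), cons(cons(0, 0), pair(a, a)), 0), a), 0))   [R6 at 1.1.2]
3. cons(pair(pair(0, cons(0, a)), m(cons(a, cons(0, pair(a, a))), cons(cons(0, 0), 0), cons(0, 0))), pair(cons(m(cons(a, pair(a, 0)), cons(cons(0, 0), pair(a, a)), 0), a), 0))  →  cons(pair(pair(0, cons(0, a)), 0), pair(cons(m(cons(a, pair(a, 0)), cons(cons(0, 0), pair(a, a)), 0), a), 0))   [R6 at 1.2]
4. cons(pair(pair(0, cons(0, a)), 0), pair(cons(m(cons(a, pair(a, 0)), cons(cons(0, 0), pair(a, a)), 0), a), 0))  →  cons(pair(pair(0, cons(0, a)), 0), pair(cons(pair(a, a), a), 0))   [R6 at 2.1.1]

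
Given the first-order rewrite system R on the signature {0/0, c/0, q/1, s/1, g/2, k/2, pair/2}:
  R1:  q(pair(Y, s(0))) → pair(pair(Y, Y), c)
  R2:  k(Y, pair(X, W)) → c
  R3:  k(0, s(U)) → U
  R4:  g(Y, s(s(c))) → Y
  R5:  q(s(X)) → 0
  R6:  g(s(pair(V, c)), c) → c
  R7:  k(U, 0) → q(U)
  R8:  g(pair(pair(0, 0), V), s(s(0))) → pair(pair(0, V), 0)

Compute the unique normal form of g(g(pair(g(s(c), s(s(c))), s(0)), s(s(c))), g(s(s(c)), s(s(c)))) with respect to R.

1. g(g(pair(g(s(c), s(s(c))), s(0)), s(s(c))), g(s(s(c)), s(s(c))))  →  g(pair(g(s(c), s(s(c))), s(0)), g(s(s(c)), s(s(c))))   [R4 at 1]
2. g(pair(g(s(c), s(s(c))), s(0)), g(s(s(c)), s(s(c))))  →  g(pair(s(c), s(0)), g(s(s(c)), s(s(c))))   [R4 at 1.1]
3. g(pair(s(c), s(0)), g(s(s(c)), s(s(c))))  →  g(pair(s(c), s(0)), s(s(c)))   [R4 at 2]
4. g(pair(s(c), s(0)), s(s(c)))  →  pair(s(c), s(0))   [R4 at ε]

pair(s(c), s(0))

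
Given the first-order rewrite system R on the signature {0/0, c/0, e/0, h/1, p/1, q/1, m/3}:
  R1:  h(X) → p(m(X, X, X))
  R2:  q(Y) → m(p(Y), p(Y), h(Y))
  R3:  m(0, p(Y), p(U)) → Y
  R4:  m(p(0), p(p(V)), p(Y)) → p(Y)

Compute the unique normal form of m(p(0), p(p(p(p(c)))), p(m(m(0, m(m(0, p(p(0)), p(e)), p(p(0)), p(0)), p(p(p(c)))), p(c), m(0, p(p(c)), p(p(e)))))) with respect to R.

p(c)

1. m(p(0), p(p(p(p(c)))), p(m(m(0, m(m(0, p(p(0)), p(e)), p(p(0)), p(0)), p(p(p(c)))), p(c), m(0, p(p(c)), p(p(e))))))  →  p(m(m(0, m(m(0, p(p(0)), p(e)), p(p(0)), p(0)), p(p(p(c)))), p(c), m(0, p(p(c)), p(p(e)))))   [R4 at ε]
2. p(m(m(0, m(m(0, p(p(0)), p(e)), p(p(0)), p(0)), p(p(p(c)))), p(c), m(0, p(p(c)), p(p(e)))))  →  p(m(m(0, m(p(0), p(p(0)), p(0)), p(p(p(c)))), p(c), m(0, p(p(c)), p(p(e)))))   [R3 at 1.1.2.1]
3. p(m(m(0, m(p(0), p(p(0)), p(0)), p(p(p(c)))), p(c), m(0, p(p(c)), p(p(e)))))  →  p(m(m(0, p(0), p(p(p(c)))), p(c), m(0, p(p(c)), p(p(e)))))   [R4 at 1.1.2]
4. p(m(m(0, p(0), p(p(p(c)))), p(c), m(0, p(p(c)), p(p(e)))))  →  p(m(0, p(c), m(0, p(p(c)), p(p(e)))))   [R3 at 1.1]
5. p(m(0, p(c), m(0, p(p(c)), p(p(e)))))  →  p(m(0, p(c), p(c)))   [R3 at 1.3]
6. p(m(0, p(c), p(c)))  →  p(c)   [R3 at 1]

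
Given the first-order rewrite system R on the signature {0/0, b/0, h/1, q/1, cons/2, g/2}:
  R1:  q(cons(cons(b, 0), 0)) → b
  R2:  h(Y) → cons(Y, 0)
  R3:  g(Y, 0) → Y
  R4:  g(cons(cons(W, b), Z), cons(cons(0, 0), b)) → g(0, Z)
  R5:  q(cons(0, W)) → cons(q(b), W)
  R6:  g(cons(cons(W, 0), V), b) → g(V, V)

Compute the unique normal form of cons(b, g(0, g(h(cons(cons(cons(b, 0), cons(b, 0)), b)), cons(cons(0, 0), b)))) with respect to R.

cons(b, 0)

1. cons(b, g(0, g(h(cons(cons(cons(b, 0), cons(b, 0)), b)), cons(cons(0, 0), b))))  →  cons(b, g(0, g(cons(cons(cons(cons(b, 0), cons(b, 0)), b), 0), cons(cons(0, 0), b))))   [R2 at 2.2.1]
2. cons(b, g(0, g(cons(cons(cons(cons(b, 0), cons(b, 0)), b), 0), cons(cons(0, 0), b))))  →  cons(b, g(0, g(0, 0)))   [R4 at 2.2]
3. cons(b, g(0, g(0, 0)))  →  cons(b, g(0, 0))   [R3 at 2.2]
4. cons(b, g(0, 0))  →  cons(b, 0)   [R3 at 2]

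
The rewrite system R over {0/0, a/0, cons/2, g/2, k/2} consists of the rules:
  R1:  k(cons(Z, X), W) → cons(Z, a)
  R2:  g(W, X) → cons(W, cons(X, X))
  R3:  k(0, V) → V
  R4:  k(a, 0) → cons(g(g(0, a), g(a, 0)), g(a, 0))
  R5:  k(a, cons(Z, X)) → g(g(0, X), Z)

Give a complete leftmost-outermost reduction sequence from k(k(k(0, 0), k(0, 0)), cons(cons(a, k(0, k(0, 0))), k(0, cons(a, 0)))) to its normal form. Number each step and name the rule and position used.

cons(cons(a, 0), cons(a, 0))

1. k(k(k(0, 0), k(0, 0)), cons(cons(a, k(0, k(0, 0))), k(0, cons(a, 0))))  →  k(k(0, k(0, 0)), cons(cons(a, k(0, k(0, 0))), k(0, cons(a, 0))))   [R3 at 1.1]
2. k(k(0, k(0, 0)), cons(cons(a, k(0, k(0, 0))), k(0, cons(a, 0))))  →  k(k(0, 0), cons(cons(a, k(0, k(0, 0))), k(0, cons(a, 0))))   [R3 at 1]
3. k(k(0, 0), cons(cons(a, k(0, k(0, 0))), k(0, cons(a, 0))))  →  k(0, cons(cons(a, k(0, k(0, 0))), k(0, cons(a, 0))))   [R3 at 1]
4. k(0, cons(cons(a, k(0, k(0, 0))), k(0, cons(a, 0))))  →  cons(cons(a, k(0, k(0, 0))), k(0, cons(a, 0)))   [R3 at ε]
5. cons(cons(a, k(0, k(0, 0))), k(0, cons(a, 0)))  →  cons(cons(a, k(0, 0)), k(0, cons(a, 0)))   [R3 at 1.2]
6. cons(cons(a, k(0, 0)), k(0, cons(a, 0)))  →  cons(cons(a, 0), k(0, cons(a, 0)))   [R3 at 1.2]
7. cons(cons(a, 0), k(0, cons(a, 0)))  →  cons(cons(a, 0), cons(a, 0))   [R3 at 2]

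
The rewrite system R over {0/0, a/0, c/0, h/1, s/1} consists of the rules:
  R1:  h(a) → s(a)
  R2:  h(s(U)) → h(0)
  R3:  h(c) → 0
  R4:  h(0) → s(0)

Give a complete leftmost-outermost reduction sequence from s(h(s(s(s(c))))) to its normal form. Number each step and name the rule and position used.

1. s(h(s(s(s(c)))))  →  s(h(0))   [R2 at 1]
2. s(h(0))  →  s(s(0))   [R4 at 1]

s(s(0))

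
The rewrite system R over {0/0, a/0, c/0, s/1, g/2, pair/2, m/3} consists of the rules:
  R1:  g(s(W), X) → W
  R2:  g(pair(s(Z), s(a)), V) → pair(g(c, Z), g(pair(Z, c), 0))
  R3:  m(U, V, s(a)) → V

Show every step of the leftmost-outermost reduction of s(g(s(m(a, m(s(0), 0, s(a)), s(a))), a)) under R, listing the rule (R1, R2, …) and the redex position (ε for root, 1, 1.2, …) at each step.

s(0)

1. s(g(s(m(a, m(s(0), 0, s(a)), s(a))), a))  →  s(m(a, m(s(0), 0, s(a)), s(a)))   [R1 at 1]
2. s(m(a, m(s(0), 0, s(a)), s(a)))  →  s(m(s(0), 0, s(a)))   [R3 at 1]
3. s(m(s(0), 0, s(a)))  →  s(0)   [R3 at 1]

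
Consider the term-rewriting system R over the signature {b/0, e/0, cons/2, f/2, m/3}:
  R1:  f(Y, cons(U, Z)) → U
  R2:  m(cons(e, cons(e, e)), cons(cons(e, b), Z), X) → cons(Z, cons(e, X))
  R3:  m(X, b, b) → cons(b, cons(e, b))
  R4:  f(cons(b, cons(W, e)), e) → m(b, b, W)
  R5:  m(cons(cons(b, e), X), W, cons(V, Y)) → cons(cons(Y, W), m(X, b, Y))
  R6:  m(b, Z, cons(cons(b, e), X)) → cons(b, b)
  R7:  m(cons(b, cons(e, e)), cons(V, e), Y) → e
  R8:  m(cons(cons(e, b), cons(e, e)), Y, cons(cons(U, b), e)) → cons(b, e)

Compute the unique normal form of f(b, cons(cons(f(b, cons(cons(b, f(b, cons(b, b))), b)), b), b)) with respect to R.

1. f(b, cons(cons(f(b, cons(cons(b, f(b, cons(b, b))), b)), b), b))  →  cons(f(b, cons(cons(b, f(b, cons(b, b))), b)), b)   [R1 at ε]
2. cons(f(b, cons(cons(b, f(b, cons(b, b))), b)), b)  →  cons(cons(b, f(b, cons(b, b))), b)   [R1 at 1]
3. cons(cons(b, f(b, cons(b, b))), b)  →  cons(cons(b, b), b)   [R1 at 1.2]

cons(cons(b, b), b)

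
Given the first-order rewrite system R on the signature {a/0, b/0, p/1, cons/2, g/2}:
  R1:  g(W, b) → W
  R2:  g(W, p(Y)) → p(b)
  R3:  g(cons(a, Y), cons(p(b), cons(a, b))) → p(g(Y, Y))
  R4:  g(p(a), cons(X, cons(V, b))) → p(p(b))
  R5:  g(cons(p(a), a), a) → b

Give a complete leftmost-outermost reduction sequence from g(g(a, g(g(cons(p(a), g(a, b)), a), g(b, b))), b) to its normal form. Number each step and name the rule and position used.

1. g(g(a, g(g(cons(p(a), g(a, b)), a), g(b, b))), b)  →  g(a, g(g(cons(p(a), g(a, b)), a), g(b, b)))   [R1 at ε]
2. g(a, g(g(cons(p(a), g(a, b)), a), g(b, b)))  →  g(a, g(g(cons(p(a), a), a), g(b, b)))   [R1 at 2.1.1.2]
3. g(a, g(g(cons(p(a), a), a), g(b, b)))  →  g(a, g(b, g(b, b)))   [R5 at 2.1]
4. g(a, g(b, g(b, b)))  →  g(a, g(b, b))   [R1 at 2.2]
5. g(a, g(b, b))  →  g(a, b)   [R1 at 2]
6. g(a, b)  →  a   [R1 at ε]

a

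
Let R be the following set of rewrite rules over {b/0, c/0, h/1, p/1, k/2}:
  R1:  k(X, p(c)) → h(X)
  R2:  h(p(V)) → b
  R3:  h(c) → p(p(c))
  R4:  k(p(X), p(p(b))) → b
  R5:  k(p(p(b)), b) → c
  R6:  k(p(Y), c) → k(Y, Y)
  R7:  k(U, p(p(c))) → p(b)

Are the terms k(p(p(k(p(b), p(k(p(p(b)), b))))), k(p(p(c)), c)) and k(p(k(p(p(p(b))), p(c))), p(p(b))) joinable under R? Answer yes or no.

no — NF(t₁) = c, NF(t₂) = b

Reduce t₁ = k(p(p(k(p(b), p(k(p(p(b)), b))))), k(p(p(c)), c)):
1. k(p(p(k(p(b), p(k(p(p(b)), b))))), k(p(p(c)), c))  →  k(p(p(k(p(b), p(c)))), k(p(p(c)), c))   [R5 at 1.1.1.2.1]
2. k(p(p(k(p(b), p(c)))), k(p(p(c)), c))  →  k(p(p(h(p(b)))), k(p(p(c)), c))   [R1 at 1.1.1]
3. k(p(p(h(p(b)))), k(p(p(c)), c))  →  k(p(p(b)), k(p(p(c)), c))   [R2 at 1.1.1]
4. k(p(p(b)), k(p(p(c)), c))  →  k(p(p(b)), k(p(c), p(c)))   [R6 at 2]
5. k(p(p(b)), k(p(c), p(c)))  →  k(p(p(b)), h(p(c)))   [R1 at 2]
6. k(p(p(b)), h(p(c)))  →  k(p(p(b)), b)   [R2 at 2]
7. k(p(p(b)), b)  →  c   [R5 at ε]

Reduce t₂ = k(p(k(p(p(p(b))), p(c))), p(p(b))):
1. k(p(k(p(p(p(b))), p(c))), p(p(b)))  →  b   [R4 at ε]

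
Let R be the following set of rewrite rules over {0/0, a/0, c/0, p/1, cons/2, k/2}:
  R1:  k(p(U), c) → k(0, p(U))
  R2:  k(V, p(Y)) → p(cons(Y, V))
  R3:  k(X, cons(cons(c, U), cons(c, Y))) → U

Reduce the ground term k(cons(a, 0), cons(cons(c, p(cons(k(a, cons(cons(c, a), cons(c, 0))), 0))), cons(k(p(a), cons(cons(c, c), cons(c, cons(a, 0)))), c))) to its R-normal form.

1. k(cons(a, 0), cons(cons(c, p(cons(k(a, cons(cons(c, a), cons(c, 0))), 0))), cons(k(p(a), cons(cons(c, c), cons(c, cons(a, 0)))), c)))  →  k(cons(a, 0), cons(cons(c, p(cons(a, 0))), cons(k(p(a), cons(cons(c, c), cons(c, cons(a, 0)))), c)))   [R3 at 2.1.2.1.1]
2. k(cons(a, 0), cons(cons(c, p(cons(a, 0))), cons(k(p(a), cons(cons(c, c), cons(c, cons(a, 0)))), c)))  →  k(cons(a, 0), cons(cons(c, p(cons(a, 0))), cons(c, c)))   [R3 at 2.2.1]
3. k(cons(a, 0), cons(cons(c, p(cons(a, 0))), cons(c, c)))  →  p(cons(a, 0))   [R3 at ε]

p(cons(a, 0))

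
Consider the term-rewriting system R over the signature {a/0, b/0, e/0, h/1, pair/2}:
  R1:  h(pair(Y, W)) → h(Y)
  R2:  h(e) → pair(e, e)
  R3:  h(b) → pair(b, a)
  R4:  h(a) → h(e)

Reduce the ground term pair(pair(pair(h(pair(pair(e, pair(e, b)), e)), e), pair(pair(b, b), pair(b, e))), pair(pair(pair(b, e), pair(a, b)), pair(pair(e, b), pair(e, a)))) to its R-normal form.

pair(pair(pair(pair(e, e), e), pair(pair(b, b), pair(b, e))), pair(pair(pair(b, e), pair(a, b)), pair(pair(e, b), pair(e, a))))

1. pair(pair(pair(h(pair(pair(e, pair(e, b)), e)), e), pair(pair(b, b), pair(b, e))), pair(pair(pair(b, e), pair(a, b)), pair(pair(e, b), pair(e, a))))  →  pair(pair(pair(h(pair(e, pair(e, b))), e), pair(pair(b, b), pair(b, e))), pair(pair(pair(b, e), pair(a, b)), pair(pair(e, b), pair(e, a))))   [R1 at 1.1.1]
2. pair(pair(pair(h(pair(e, pair(e, b))), e), pair(pair(b, b), pair(b, e))), pair(pair(pair(b, e), pair(a, b)), pair(pair(e, b), pair(e, a))))  →  pair(pair(pair(h(e), e), pair(pair(b, b), pair(b, e))), pair(pair(pair(b, e), pair(a, b)), pair(pair(e, b), pair(e, a))))   [R1 at 1.1.1]
3. pair(pair(pair(h(e), e), pair(pair(b, b), pair(b, e))), pair(pair(pair(b, e), pair(a, b)), pair(pair(e, b), pair(e, a))))  →  pair(pair(pair(pair(e, e), e), pair(pair(b, b), pair(b, e))), pair(pair(pair(b, e), pair(a, b)), pair(pair(e, b), pair(e, a))))   [R2 at 1.1.1]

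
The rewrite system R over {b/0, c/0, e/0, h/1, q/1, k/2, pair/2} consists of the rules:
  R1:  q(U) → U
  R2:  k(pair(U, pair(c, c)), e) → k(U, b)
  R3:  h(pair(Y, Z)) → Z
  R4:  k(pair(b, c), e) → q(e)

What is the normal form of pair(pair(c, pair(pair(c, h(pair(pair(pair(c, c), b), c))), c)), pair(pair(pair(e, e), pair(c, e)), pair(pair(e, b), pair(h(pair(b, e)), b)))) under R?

pair(pair(c, pair(pair(c, c), c)), pair(pair(pair(e, e), pair(c, e)), pair(pair(e, b), pair(e, b))))

1. pair(pair(c, pair(pair(c, h(pair(pair(pair(c, c), b), c))), c)), pair(pair(pair(e, e), pair(c, e)), pair(pair(e, b), pair(h(pair(b, e)), b))))  →  pair(pair(c, pair(pair(c, c), c)), pair(pair(pair(e, e), pair(c, e)), pair(pair(e, b), pair(h(pair(b, e)), b))))   [R3 at 1.2.1.2]
2. pair(pair(c, pair(pair(c, c), c)), pair(pair(pair(e, e), pair(c, e)), pair(pair(e, b), pair(h(pair(b, e)), b))))  →  pair(pair(c, pair(pair(c, c), c)), pair(pair(pair(e, e), pair(c, e)), pair(pair(e, b), pair(e, b))))   [R3 at 2.2.2.1]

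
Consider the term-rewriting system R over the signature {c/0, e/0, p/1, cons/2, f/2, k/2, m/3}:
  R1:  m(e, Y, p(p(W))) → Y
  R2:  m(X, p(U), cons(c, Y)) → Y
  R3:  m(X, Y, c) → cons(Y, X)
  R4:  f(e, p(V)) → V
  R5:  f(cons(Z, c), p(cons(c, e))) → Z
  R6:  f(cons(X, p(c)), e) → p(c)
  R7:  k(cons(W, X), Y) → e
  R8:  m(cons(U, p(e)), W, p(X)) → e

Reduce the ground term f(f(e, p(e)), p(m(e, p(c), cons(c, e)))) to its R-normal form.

1. f(f(e, p(e)), p(m(e, p(c), cons(c, e))))  →  f(e, p(m(e, p(c), cons(c, e))))   [R4 at 1]
2. f(e, p(m(e, p(c), cons(c, e))))  →  m(e, p(c), cons(c, e))   [R4 at ε]
3. m(e, p(c), cons(c, e))  →  e   [R2 at ε]

e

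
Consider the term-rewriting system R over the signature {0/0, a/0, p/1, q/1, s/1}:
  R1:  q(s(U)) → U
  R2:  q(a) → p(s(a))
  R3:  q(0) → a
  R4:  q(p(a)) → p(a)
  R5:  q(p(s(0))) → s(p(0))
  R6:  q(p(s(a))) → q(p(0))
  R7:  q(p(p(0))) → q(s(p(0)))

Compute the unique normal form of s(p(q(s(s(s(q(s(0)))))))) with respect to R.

1. s(p(q(s(s(s(q(s(0))))))))  →  s(p(s(s(q(s(0))))))   [R1 at 1.1]
2. s(p(s(s(q(s(0))))))  →  s(p(s(s(0))))   [R1 at 1.1.1.1]

s(p(s(s(0))))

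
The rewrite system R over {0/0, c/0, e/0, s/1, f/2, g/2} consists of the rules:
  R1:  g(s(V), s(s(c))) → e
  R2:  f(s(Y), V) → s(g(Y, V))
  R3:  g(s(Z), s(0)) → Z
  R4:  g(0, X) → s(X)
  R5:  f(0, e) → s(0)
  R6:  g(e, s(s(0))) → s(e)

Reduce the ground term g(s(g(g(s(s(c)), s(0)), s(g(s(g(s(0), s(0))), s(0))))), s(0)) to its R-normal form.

c

1. g(s(g(g(s(s(c)), s(0)), s(g(s(g(s(0), s(0))), s(0))))), s(0))  →  g(g(s(s(c)), s(0)), s(g(s(g(s(0), s(0))), s(0))))   [R3 at ε]
2. g(g(s(s(c)), s(0)), s(g(s(g(s(0), s(0))), s(0))))  →  g(s(c), s(g(s(g(s(0), s(0))), s(0))))   [R3 at 1]
3. g(s(c), s(g(s(g(s(0), s(0))), s(0))))  →  g(s(c), s(g(s(0), s(0))))   [R3 at 2.1]
4. g(s(c), s(g(s(0), s(0))))  →  g(s(c), s(0))   [R3 at 2.1]
5. g(s(c), s(0))  →  c   [R3 at ε]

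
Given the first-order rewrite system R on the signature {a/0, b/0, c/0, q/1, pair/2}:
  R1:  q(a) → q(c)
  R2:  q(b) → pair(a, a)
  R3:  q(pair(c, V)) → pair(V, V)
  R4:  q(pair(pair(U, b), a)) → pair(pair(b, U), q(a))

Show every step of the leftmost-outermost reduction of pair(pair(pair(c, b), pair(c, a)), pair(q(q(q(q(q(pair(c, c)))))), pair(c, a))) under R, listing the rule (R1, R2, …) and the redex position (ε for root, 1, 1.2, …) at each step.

1. pair(pair(pair(c, b), pair(c, a)), pair(q(q(q(q(q(pair(c, c)))))), pair(c, a)))  →  pair(pair(pair(c, b), pair(c, a)), pair(q(q(q(q(pair(c, c))))), pair(c, a)))   [R3 at 2.1.1.1.1.1]
2. pair(pair(pair(c, b), pair(c, a)), pair(q(q(q(q(pair(c, c))))), pair(c, a)))  →  pair(pair(pair(c, b), pair(c, a)), pair(q(q(q(pair(c, c)))), pair(c, a)))   [R3 at 2.1.1.1.1]
3. pair(pair(pair(c, b), pair(c, a)), pair(q(q(q(pair(c, c)))), pair(c, a)))  →  pair(pair(pair(c, b), pair(c, a)), pair(q(q(pair(c, c))), pair(c, a)))   [R3 at 2.1.1.1]
4. pair(pair(pair(c, b), pair(c, a)), pair(q(q(pair(c, c))), pair(c, a)))  →  pair(pair(pair(c, b), pair(c, a)), pair(q(pair(c, c)), pair(c, a)))   [R3 at 2.1.1]
5. pair(pair(pair(c, b), pair(c, a)), pair(q(pair(c, c)), pair(c, a)))  →  pair(pair(pair(c, b), pair(c, a)), pair(pair(c, c), pair(c, a)))   [R3 at 2.1]

pair(pair(pair(c, b), pair(c, a)), pair(pair(c, c), pair(c, a)))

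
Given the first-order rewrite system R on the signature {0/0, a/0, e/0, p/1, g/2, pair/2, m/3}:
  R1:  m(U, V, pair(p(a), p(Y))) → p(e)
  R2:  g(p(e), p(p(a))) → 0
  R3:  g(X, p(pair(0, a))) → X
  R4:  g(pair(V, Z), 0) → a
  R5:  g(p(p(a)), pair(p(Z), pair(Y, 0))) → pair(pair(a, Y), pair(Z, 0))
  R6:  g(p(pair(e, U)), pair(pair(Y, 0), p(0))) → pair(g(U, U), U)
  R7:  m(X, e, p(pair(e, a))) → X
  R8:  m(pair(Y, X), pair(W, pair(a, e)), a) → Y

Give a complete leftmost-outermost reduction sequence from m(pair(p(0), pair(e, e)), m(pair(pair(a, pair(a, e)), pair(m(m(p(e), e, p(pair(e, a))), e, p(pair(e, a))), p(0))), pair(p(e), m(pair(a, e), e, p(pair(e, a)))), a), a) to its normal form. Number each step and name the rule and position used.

1. m(pair(p(0), pair(e, e)), m(pair(pair(a, pair(a, e)), pair(m(m(p(e), e, p(pair(e, a))), e, p(pair(e, a))), p(0))), pair(p(e), m(pair(a, e), e, p(pair(e, a)))), a), a)  →  m(pair(p(0), pair(e, e)), m(pair(pair(a, pair(a, e)), pair(m(p(e), e, p(pair(e, a))), p(0))), pair(p(e), m(pair(a, e), e, p(pair(e, a)))), a), a)   [R7 at 2.1.2.1]
2. m(pair(p(0), pair(e, e)), m(pair(pair(a, pair(a, e)), pair(m(p(e), e, p(pair(e, a))), p(0))), pair(p(e), m(pair(a, e), e, p(pair(e, a)))), a), a)  →  m(pair(p(0), pair(e, e)), m(pair(pair(a, pair(a, e)), pair(p(e), p(0))), pair(p(e), m(pair(a, e), e, p(pair(e, a)))), a), a)   [R7 at 2.1.2.1]
3. m(pair(p(0), pair(e, e)), m(pair(pair(a, pair(a, e)), pair(p(e), p(0))), pair(p(e), m(pair(a, e), e, p(pair(e, a)))), a), a)  →  m(pair(p(0), pair(e, e)), m(pair(pair(a, pair(a, e)), pair(p(e), p(0))), pair(p(e), pair(a, e)), a), a)   [R7 at 2.2.2]
4. m(pair(p(0), pair(e, e)), m(pair(pair(a, pair(a, e)), pair(p(e), p(0))), pair(p(e), pair(a, e)), a), a)  →  m(pair(p(0), pair(e, e)), pair(a, pair(a, e)), a)   [R8 at 2]
5. m(pair(p(0), pair(e, e)), pair(a, pair(a, e)), a)  →  p(0)   [R8 at ε]

p(0)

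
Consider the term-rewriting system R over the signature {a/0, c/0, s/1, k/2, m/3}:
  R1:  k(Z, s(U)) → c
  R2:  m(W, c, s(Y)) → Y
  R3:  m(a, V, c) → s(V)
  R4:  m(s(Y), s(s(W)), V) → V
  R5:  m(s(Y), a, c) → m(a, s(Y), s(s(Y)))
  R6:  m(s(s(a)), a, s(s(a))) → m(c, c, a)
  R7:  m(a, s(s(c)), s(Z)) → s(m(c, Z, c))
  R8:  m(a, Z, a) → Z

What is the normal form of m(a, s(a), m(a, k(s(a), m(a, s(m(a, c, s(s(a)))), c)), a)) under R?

s(s(a))

1. m(a, s(a), m(a, k(s(a), m(a, s(m(a, c, s(s(a)))), c)), a))  →  m(a, s(a), k(s(a), m(a, s(m(a, c, s(s(a)))), c)))   [R8 at 3]
2. m(a, s(a), k(s(a), m(a, s(m(a, c, s(s(a)))), c)))  →  m(a, s(a), k(s(a), s(s(m(a, c, s(s(a)))))))   [R3 at 3.2]
3. m(a, s(a), k(s(a), s(s(m(a, c, s(s(a)))))))  →  m(a, s(a), c)   [R1 at 3]
4. m(a, s(a), c)  →  s(s(a))   [R3 at ε]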